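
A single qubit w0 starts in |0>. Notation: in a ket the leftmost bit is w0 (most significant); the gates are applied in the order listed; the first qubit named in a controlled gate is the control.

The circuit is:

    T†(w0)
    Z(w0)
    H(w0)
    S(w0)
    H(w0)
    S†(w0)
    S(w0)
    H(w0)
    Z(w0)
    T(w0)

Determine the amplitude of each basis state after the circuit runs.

After the circuit, the state carries amplitude sqrt(2)/2 on |0>, -sqrt(2)*exp(3*I*pi/4)/2 on |1>.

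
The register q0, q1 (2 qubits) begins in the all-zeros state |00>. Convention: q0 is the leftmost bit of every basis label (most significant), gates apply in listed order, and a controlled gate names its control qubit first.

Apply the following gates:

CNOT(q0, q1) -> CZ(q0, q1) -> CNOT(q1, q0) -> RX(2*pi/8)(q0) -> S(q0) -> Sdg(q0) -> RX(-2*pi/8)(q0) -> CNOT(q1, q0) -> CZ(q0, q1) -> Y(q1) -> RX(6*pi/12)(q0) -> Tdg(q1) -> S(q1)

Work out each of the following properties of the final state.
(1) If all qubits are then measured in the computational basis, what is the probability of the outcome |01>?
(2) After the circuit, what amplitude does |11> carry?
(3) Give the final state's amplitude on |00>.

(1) The probability of measuring |01> is 1/2. Key observation: the block from step 2 through step 9 cancels to the identity and can be dropped.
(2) |11> carries amplitude sqrt(2)*exp(I*pi/4)/2 in the final state.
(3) The amplitude on |00> is 0.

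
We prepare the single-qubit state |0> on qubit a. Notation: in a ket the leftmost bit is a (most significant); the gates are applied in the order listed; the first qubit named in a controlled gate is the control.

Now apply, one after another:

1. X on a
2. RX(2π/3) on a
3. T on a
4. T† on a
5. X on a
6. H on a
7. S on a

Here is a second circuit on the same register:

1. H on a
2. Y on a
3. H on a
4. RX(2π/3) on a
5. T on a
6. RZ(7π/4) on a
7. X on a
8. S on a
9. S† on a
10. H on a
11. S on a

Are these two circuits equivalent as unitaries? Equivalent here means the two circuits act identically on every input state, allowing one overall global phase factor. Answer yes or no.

No, they are not equivalent — no single phase factor reconciles the two unitaries.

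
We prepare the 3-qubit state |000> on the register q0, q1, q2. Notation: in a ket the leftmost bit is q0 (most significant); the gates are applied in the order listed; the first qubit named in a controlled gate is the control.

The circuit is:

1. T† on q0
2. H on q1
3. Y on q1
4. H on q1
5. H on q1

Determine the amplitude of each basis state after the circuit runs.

The resulting statevector has amplitude -sqrt(2)*I/2 on |000>, sqrt(2)*I/2 on |010>, and 0 on every other basis state. Key observation: steps 4-5 multiply out to the identity, so the circuit reduces to the remaining gates.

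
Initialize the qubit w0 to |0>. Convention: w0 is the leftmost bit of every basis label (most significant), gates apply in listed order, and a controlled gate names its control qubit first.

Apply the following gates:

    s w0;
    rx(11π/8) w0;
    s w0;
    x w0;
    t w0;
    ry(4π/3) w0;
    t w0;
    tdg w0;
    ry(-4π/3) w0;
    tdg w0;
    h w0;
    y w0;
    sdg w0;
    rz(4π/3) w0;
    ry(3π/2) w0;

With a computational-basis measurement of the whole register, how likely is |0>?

A full measurement returns |0> with probability sqrt(6 - 3*sqrt(2))/8 + 1/2. Key observation: gates 5-10 undo each other exactly, leaving only the rest of the circuit to track.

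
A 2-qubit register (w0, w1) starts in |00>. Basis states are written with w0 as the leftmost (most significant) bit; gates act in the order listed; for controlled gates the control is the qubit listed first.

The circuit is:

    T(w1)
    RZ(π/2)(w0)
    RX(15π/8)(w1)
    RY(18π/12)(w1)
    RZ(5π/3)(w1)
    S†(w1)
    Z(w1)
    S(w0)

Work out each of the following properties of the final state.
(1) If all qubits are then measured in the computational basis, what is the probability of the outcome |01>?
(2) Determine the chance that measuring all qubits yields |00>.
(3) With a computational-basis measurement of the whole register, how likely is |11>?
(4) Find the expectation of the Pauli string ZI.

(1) A full measurement returns |01> with probability 1/2.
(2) Outcome |00> occurs with probability 1/2.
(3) Outcome |11> occurs with probability 0.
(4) The observable ZI averages to 1.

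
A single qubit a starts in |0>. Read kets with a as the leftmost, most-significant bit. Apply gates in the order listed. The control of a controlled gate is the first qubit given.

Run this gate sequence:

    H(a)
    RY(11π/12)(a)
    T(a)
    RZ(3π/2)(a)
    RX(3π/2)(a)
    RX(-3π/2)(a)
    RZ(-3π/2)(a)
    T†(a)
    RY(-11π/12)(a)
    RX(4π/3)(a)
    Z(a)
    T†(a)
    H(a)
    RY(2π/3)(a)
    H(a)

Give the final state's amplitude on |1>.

|1> carries amplitude sqrt(6)/8 - sqrt(2)*exp(3*I*pi/4)/8 + sqrt(6)*exp(I*pi/4)/8 + 3*sqrt(2)*I/8 in the final state. Key observation: the block from step 2 through step 9 cancels to the identity and can be dropped.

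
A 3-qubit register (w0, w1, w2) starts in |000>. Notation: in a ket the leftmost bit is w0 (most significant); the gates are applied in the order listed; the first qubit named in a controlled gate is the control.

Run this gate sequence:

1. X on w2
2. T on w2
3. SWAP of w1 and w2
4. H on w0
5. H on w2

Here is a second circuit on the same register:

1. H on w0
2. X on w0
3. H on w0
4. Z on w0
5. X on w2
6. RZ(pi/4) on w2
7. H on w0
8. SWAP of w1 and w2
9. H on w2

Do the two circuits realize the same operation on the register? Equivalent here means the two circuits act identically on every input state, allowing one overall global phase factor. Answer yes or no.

Yes — the two circuits implement the same unitary up to a global phase.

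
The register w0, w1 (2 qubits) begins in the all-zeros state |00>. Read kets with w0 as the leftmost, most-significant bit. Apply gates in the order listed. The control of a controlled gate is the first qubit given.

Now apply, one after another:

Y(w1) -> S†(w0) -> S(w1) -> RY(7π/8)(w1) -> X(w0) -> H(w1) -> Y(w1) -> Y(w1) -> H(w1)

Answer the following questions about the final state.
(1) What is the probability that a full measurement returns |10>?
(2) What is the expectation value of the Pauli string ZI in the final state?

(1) Outcome |10> occurs with probability sin(7*pi/16)**2.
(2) The expectation value of ZI is -1.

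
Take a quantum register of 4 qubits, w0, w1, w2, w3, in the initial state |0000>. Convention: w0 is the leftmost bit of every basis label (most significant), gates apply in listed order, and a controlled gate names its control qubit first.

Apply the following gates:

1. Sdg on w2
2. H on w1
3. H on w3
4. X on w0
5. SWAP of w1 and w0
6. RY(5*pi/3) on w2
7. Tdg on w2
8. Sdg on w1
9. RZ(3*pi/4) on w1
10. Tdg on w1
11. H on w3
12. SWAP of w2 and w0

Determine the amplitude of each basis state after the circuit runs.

The final amplitudes are sqrt(6)*exp(5*I*pi/8)/4 on |0100>, sqrt(6)*exp(5*I*pi/8)/4 on |0110>, -sqrt(2)*exp(3*I*pi/8)/4 on |1100>, -sqrt(2)*exp(3*I*pi/8)/4 on |1110>, and 0 on every other basis state.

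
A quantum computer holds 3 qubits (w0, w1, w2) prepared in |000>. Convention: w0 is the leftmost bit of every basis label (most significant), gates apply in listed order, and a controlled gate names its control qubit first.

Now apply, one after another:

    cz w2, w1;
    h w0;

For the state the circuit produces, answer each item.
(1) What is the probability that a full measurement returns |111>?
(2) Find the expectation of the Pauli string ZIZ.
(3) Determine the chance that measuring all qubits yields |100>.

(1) A full measurement returns |111> with probability 0.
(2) The observable ZIZ averages to 0.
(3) Outcome |100> occurs with probability 1/2.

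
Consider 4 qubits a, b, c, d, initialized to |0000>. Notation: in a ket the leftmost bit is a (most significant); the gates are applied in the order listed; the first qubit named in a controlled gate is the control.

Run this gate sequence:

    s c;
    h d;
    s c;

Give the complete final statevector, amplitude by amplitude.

The final amplitudes are sqrt(2)/2 on |0000>, sqrt(2)/2 on |0001>, and 0 on every other basis state.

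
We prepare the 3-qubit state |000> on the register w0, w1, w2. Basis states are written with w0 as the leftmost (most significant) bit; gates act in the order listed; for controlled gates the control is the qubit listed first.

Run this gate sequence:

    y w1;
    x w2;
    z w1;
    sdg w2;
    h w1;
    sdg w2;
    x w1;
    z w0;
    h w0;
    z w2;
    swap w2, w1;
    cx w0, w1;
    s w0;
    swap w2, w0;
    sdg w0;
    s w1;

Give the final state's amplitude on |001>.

The final state's coefficient on |001> equals -1/2.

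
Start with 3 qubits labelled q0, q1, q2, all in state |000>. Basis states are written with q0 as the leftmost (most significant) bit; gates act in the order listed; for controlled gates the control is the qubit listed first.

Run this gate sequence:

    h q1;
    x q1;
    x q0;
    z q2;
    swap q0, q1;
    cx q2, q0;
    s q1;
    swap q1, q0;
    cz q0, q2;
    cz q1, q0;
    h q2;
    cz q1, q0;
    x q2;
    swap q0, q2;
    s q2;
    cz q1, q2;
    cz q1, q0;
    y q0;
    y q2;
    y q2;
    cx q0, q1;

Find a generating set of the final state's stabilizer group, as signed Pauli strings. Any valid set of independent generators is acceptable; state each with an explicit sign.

One valid set of independent stabilizer generators is +XZI, +ZXI, -IIZ (any independent generating set of the same group is equally correct).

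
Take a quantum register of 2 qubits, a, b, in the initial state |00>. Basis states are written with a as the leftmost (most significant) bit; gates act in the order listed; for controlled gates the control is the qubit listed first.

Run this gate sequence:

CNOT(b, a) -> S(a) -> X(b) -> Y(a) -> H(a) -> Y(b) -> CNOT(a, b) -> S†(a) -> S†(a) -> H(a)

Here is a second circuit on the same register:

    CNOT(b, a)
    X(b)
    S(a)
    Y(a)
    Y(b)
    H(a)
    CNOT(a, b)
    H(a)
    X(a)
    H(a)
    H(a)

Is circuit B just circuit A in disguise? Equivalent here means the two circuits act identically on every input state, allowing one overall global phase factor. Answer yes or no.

Yes: on every input state the two circuits agree up to one overall phase factor.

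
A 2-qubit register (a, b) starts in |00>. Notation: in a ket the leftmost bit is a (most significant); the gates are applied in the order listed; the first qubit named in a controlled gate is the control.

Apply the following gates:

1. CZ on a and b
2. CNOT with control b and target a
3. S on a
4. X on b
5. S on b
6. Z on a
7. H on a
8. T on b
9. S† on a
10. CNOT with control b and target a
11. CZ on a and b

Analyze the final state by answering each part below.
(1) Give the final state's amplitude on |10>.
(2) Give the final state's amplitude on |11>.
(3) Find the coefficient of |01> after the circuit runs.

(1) |10> carries amplitude 0 in the final state.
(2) The final state's coefficient on |11> equals -sqrt(2)*exp(3*I*pi/4)/2.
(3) |01> carries amplitude sqrt(2)*exp(I*pi/4)/2 in the final state.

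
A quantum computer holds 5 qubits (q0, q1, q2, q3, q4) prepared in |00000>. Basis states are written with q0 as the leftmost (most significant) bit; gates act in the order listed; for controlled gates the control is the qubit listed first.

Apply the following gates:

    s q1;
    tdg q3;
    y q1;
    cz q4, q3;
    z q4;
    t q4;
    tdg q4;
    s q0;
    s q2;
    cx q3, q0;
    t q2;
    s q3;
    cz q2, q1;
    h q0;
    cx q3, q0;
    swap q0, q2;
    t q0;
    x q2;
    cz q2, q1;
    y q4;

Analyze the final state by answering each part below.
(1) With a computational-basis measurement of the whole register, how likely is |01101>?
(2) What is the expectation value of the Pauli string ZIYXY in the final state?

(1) The probability of measuring |01101> is 1/2.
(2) In the final state, ZIYXY has expectation 0.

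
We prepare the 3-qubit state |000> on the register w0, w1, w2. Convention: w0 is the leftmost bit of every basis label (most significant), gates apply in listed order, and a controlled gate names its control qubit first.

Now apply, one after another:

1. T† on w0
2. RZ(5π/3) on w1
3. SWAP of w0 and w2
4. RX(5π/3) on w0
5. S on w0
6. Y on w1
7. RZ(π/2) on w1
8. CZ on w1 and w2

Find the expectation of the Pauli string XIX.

In the final state, XIX has expectation 0.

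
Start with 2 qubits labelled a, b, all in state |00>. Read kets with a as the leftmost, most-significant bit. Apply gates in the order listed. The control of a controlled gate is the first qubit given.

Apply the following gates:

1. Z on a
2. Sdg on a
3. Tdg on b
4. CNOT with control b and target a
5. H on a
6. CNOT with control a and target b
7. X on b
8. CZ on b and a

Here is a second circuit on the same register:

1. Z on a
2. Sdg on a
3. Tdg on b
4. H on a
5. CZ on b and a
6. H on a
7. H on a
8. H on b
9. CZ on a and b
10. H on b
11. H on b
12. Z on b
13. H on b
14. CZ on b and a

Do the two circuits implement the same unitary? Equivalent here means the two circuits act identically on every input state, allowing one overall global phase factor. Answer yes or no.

Yes: on every input state the two circuits agree up to one overall phase factor.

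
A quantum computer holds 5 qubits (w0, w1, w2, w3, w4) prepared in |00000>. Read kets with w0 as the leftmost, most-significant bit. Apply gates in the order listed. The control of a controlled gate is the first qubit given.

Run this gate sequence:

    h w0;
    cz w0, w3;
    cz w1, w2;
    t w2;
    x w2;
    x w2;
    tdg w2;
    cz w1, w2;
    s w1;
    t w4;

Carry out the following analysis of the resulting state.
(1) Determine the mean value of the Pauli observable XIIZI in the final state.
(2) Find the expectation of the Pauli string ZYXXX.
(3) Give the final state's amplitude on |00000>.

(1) The expectation value of XIIZI is 1. Key observation: the block from step 3 through step 8 cancels to the identity and can be dropped.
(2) The expectation value of ZYXXX is 0.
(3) |00000> carries amplitude sqrt(2)/2 in the final state.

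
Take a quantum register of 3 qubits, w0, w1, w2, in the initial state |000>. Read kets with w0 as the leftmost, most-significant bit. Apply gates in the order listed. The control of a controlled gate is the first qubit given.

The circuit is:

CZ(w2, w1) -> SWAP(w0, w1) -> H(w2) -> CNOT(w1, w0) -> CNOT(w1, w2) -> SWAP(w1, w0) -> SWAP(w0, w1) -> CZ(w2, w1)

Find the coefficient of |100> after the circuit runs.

The amplitude on |100> is 0.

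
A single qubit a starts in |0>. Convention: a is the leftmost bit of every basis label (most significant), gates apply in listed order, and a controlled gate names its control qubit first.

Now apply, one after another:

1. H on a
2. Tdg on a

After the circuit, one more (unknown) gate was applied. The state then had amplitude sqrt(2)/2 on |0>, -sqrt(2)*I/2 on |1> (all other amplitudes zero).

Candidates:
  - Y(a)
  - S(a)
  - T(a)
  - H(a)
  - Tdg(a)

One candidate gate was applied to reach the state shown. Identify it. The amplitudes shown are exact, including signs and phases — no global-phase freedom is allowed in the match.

The applied gate was Tdg(a).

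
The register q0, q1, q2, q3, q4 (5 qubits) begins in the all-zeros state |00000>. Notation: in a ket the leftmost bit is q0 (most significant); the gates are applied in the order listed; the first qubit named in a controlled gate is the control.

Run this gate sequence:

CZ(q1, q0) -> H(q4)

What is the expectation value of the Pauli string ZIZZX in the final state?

The expectation value of ZIZZX is 1.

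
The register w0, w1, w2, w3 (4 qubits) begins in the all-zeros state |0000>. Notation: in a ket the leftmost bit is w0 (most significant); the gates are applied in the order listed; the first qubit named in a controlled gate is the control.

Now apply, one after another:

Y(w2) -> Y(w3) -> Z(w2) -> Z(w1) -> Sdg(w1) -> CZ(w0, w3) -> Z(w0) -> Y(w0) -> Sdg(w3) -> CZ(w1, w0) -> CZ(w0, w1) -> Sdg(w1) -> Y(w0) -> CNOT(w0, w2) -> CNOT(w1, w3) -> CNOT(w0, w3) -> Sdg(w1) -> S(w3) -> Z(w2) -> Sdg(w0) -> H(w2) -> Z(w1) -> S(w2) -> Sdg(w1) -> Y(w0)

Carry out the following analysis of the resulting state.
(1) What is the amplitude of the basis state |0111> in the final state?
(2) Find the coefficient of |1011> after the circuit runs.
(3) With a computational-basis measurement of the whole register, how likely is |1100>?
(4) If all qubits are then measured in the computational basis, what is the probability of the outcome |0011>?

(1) |0111> carries amplitude 0 in the final state.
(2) The final state's coefficient on |1011> equals -sqrt(2)/2.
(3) A full measurement returns |1100> with probability 0.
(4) The probability of measuring |0011> is 0.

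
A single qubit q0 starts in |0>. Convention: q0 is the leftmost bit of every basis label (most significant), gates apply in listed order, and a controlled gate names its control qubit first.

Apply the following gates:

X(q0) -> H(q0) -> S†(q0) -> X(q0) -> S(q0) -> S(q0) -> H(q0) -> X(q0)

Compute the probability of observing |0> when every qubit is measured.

The probability of measuring |0> is 1/2.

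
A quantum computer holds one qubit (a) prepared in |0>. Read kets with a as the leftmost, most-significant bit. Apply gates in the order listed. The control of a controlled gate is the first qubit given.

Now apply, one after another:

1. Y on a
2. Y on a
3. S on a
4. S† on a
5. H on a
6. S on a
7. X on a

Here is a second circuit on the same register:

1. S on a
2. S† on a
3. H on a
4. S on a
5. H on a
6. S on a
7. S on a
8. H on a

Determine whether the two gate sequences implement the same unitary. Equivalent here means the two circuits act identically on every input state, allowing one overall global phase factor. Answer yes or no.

Yes: on every input state the two circuits agree up to one overall phase factor.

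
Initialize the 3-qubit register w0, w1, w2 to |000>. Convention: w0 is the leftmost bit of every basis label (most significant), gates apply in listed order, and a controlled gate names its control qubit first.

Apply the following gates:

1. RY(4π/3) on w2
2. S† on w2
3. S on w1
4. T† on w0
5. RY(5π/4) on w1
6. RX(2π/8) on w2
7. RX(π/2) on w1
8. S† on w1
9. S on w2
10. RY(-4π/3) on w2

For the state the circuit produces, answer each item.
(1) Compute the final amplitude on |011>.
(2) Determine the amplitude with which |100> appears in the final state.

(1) The final state's coefficient on |011> equals -1/4 + sqrt(2)/4 - I/4.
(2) |100> carries amplitude 0 in the final state.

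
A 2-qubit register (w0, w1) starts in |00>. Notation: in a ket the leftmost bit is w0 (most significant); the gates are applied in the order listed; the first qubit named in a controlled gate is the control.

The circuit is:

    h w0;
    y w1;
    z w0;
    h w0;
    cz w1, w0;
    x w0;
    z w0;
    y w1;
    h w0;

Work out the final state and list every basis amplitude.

The final amplitudes are -sqrt(2)/2 on |00>, 0 on |01>, -sqrt(2)/2 on |10>, 0 on |11>.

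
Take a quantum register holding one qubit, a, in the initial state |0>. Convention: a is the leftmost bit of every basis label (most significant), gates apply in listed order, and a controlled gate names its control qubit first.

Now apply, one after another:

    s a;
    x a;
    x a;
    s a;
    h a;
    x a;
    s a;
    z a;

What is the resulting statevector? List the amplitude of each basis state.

The final amplitudes are sqrt(2)/2 on |0>, -sqrt(2)*I/2 on |1>.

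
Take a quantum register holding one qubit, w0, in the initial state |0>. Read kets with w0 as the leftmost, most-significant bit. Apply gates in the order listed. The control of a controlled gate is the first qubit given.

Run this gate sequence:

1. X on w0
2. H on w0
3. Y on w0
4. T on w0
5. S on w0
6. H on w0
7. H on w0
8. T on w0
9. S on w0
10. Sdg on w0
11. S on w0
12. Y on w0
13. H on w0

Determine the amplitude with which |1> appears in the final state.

The amplitude on |1> is 1/2 - I/2. Key observation: the block from step 9 through step 10 cancels to the identity and can be dropped.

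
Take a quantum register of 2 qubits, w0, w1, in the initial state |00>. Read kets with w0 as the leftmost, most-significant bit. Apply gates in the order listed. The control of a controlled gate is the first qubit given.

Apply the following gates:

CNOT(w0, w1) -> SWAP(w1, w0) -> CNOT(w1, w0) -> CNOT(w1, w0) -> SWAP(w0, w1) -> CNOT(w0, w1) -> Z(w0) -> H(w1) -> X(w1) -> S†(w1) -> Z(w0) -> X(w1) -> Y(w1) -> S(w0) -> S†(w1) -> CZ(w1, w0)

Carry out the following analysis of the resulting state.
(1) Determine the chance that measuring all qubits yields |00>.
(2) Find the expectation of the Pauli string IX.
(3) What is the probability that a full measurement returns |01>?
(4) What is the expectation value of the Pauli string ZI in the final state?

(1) Outcome |00> occurs with probability 1/2.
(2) The expectation value of IX is 1.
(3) A full measurement returns |01> with probability 1/2.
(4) In the final state, ZI has expectation 1.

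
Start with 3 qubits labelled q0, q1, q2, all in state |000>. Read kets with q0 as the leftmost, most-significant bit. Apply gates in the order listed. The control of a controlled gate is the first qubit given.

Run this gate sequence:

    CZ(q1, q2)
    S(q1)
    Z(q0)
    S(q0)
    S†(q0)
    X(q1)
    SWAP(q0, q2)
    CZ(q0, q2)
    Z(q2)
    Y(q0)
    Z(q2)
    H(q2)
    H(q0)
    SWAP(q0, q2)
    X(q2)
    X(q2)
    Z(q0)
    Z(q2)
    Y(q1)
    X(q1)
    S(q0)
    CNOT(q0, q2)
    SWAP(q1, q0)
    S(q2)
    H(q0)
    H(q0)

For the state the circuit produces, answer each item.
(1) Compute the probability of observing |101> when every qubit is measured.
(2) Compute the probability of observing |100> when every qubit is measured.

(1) A full measurement returns |101> with probability 1/4.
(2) Outcome |100> occurs with probability 1/4.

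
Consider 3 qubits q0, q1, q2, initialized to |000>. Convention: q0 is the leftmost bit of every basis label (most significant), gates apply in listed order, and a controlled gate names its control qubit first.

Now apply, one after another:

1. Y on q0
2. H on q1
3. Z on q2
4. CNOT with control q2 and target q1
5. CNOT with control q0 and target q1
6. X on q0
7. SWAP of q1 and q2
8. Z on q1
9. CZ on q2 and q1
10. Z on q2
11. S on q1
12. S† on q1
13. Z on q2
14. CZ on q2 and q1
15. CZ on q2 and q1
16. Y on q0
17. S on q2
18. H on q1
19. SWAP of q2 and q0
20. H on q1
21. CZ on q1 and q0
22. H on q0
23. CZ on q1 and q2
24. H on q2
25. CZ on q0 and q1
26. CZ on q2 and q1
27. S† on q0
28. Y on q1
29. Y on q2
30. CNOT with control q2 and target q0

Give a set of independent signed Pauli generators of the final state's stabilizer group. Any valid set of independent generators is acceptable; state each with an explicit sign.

One valid set of independent stabilizer generators is -XII, -IIX, -IZI (any independent generating set of the same group is equally correct).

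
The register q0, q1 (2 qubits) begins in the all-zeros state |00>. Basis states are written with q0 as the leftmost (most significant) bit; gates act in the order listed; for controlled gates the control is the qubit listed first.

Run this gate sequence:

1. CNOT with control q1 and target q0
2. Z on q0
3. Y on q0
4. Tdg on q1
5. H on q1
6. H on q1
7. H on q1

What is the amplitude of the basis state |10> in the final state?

The final state's coefficient on |10> equals sqrt(2)*I/2. Key observation: gates 5-6 undo each other exactly, leaving only the rest of the circuit to track.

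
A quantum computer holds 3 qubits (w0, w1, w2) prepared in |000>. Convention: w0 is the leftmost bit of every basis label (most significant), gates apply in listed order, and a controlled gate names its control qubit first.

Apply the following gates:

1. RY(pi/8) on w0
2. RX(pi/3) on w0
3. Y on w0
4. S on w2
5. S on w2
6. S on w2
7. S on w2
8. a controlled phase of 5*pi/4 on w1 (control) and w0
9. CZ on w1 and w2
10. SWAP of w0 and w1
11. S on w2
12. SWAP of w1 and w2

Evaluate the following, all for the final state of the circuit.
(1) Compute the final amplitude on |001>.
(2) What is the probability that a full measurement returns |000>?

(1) The amplitude on |001> is sin(pi/16)/2 + sqrt(3)*I*cos(pi/16)/2. Key observation: gates 4-7 undo each other exactly, leaving only the rest of the circuit to track.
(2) Outcome |000> occurs with probability 1/2 - sqrt(sqrt(2) + 2)/8.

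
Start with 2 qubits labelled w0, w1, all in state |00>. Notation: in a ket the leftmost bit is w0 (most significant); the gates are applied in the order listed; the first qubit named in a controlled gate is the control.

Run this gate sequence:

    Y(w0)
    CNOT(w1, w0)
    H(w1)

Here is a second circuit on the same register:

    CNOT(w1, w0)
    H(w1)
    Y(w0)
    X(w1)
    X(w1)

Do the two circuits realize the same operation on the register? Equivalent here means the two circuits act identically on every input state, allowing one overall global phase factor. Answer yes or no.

No — the two circuits implement different unitaries, even allowing a global phase.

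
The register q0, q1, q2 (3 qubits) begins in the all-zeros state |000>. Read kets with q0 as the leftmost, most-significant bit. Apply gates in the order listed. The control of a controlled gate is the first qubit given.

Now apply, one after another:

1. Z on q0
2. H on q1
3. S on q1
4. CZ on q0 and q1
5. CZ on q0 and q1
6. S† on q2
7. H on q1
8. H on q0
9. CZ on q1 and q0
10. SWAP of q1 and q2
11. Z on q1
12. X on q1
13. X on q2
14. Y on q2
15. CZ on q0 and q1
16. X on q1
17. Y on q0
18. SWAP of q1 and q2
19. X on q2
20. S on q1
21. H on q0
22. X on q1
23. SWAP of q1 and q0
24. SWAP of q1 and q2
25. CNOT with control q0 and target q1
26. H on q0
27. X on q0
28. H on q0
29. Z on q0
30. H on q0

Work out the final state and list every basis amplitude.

After the circuit, the state carries amplitude sqrt(2)*(1 + I)/4 on |000>, 0 on |001>, 0 on |010>, sqrt(2)*(1 + I)/4 on |011>, sqrt(2)*(-1 - I)/4 on |100>, 0 on |101>, 0 on |110>, sqrt(2)*(1 + I)/4 on |111>. Key observation: gates 26-29 undo each other exactly, leaving only the rest of the circuit to track.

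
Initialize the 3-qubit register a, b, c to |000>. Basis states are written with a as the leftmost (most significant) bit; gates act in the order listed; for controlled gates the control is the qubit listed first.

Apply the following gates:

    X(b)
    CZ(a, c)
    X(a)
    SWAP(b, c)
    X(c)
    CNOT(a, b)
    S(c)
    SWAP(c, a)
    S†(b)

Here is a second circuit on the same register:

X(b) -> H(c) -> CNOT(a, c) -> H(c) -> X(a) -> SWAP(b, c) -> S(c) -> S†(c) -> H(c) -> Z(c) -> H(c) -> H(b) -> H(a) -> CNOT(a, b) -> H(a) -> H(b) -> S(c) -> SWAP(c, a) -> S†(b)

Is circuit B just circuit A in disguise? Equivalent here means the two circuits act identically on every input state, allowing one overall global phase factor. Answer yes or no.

No, they are not equivalent — no single phase factor reconciles the two unitaries.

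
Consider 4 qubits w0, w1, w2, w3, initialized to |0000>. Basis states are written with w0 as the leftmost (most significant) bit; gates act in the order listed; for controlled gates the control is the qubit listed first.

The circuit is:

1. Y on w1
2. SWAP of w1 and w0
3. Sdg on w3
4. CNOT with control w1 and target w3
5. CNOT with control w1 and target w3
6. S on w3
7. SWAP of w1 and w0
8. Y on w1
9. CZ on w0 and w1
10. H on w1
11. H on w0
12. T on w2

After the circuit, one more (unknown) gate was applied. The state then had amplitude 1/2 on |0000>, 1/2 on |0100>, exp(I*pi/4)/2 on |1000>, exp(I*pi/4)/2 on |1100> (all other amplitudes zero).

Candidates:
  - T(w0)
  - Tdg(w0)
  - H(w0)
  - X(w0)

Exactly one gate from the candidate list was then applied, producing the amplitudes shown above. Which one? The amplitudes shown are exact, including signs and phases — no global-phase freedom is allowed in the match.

It was T(w0) that produced the state shown. Key observation: steps 1-8 multiply out to the identity, so the circuit reduces to the remaining gates.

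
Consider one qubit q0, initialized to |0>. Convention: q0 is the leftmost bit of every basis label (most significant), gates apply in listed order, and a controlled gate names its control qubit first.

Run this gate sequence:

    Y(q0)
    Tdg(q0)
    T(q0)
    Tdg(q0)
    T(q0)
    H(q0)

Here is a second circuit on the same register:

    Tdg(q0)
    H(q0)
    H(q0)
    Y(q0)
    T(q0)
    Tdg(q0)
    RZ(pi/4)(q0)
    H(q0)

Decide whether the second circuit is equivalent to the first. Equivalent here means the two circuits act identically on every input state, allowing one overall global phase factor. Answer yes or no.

No — the two circuits implement different unitaries, even allowing a global phase.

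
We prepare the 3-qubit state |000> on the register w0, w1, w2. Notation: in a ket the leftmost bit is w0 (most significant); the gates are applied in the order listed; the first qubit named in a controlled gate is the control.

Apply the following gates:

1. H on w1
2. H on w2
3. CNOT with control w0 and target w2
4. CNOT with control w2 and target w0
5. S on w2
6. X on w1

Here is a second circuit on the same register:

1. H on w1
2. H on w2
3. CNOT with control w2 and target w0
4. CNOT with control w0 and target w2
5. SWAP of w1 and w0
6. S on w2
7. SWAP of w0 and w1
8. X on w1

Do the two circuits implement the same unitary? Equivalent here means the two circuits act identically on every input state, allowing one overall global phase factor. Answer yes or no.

No, they are not equivalent — no single phase factor reconciles the two unitaries.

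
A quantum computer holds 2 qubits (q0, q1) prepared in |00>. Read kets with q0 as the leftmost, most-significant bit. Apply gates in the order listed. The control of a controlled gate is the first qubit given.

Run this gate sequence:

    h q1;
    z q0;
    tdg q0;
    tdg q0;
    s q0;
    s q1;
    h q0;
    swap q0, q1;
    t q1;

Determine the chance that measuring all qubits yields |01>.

The probability of measuring |01> is 1/4.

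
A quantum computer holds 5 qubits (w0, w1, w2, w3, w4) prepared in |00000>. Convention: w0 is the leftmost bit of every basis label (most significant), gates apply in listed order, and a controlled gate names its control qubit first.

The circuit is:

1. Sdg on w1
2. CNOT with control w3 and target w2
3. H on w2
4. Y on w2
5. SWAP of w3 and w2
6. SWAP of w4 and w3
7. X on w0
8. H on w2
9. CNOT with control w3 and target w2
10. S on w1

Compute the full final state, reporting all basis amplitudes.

After the circuit, the state carries amplitude -I/2 on |10000>, I/2 on |10001>, -I/2 on |10100>, I/2 on |10101>, and 0 on every other basis state.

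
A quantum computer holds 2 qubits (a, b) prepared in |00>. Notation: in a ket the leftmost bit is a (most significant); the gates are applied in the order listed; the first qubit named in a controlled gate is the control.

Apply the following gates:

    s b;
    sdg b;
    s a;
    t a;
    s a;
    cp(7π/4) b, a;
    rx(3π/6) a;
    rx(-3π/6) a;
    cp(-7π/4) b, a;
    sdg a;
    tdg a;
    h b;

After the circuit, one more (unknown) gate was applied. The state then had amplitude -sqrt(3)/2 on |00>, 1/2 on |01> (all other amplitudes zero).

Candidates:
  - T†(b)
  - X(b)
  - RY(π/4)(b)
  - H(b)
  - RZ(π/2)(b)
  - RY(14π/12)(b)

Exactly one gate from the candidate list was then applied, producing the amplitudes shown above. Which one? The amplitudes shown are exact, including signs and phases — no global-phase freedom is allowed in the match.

It was RY(14π/12)(b) that produced the state shown. Key observation: gates 4-11 undo each other exactly, leaving only the rest of the circuit to track.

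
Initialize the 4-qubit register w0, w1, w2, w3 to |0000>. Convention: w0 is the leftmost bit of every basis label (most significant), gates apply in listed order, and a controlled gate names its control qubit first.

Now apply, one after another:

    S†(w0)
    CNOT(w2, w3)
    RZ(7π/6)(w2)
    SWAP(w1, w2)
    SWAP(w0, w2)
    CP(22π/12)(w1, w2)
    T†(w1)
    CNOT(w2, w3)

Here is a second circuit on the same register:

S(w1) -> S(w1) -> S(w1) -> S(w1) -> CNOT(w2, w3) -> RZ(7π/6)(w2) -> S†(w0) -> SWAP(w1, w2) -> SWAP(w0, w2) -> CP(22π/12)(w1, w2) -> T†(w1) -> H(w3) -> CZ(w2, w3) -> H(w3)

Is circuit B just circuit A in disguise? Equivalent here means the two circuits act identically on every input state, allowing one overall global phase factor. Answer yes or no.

Yes, they are equivalent — the unitaries differ by at most a global phase.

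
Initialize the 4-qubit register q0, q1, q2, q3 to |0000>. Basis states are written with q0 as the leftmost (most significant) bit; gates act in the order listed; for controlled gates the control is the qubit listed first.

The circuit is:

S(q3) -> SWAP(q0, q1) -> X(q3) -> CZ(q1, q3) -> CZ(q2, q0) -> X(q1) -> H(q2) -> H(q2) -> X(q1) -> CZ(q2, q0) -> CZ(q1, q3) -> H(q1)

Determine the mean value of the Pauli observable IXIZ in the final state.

The observable IXIZ averages to -1. Key observation: the block from step 4 through step 11 cancels to the identity and can be dropped.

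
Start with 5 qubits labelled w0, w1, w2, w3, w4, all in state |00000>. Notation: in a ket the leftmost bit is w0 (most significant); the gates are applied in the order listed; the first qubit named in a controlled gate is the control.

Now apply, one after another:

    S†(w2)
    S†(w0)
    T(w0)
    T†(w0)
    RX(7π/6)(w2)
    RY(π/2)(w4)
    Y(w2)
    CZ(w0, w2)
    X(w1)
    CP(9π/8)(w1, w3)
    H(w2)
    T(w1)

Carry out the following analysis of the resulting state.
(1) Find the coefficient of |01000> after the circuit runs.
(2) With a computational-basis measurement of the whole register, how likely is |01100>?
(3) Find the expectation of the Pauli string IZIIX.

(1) The final state's coefficient on |01000> equals (-sqrt(6) - sqrt(2) - sqrt(6)*I + sqrt(2)*I)*exp(I*pi/4)/8.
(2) A full measurement returns |01100> with probability 1/4.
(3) The observable IZIIX averages to -1.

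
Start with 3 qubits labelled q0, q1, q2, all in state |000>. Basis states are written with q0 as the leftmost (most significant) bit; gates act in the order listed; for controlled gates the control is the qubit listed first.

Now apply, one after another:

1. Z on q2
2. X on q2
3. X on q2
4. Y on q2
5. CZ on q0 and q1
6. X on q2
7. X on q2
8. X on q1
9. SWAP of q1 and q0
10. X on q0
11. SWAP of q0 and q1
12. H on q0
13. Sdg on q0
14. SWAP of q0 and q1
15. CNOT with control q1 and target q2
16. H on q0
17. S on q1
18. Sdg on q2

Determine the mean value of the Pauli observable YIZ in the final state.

The expectation value of YIZ is 0. Key observation: gates 6-7 undo each other exactly, leaving only the rest of the circuit to track.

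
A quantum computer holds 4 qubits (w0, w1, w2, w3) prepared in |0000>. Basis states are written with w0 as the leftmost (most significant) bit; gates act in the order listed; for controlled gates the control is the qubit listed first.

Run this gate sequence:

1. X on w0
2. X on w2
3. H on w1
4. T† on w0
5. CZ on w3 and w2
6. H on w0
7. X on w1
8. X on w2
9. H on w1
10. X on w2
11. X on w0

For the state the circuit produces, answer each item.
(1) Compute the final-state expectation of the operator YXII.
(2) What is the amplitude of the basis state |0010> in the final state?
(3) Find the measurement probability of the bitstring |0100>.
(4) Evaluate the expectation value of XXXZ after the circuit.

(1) The expectation value of YXII is 0.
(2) The final state's coefficient on |0010> equals sqrt(2)*exp(3*I*pi/4)/2.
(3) Outcome |0100> occurs with probability 0.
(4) The observable XXXZ averages to 0.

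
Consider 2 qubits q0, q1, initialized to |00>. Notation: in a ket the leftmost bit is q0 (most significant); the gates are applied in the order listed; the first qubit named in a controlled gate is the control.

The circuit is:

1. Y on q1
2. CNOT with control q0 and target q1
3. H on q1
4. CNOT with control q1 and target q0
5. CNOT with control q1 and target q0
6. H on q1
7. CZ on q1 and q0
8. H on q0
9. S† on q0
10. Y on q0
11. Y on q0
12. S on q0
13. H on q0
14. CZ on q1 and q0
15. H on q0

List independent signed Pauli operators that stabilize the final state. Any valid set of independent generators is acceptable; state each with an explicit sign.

The final state is stabilized by the group generated by +XI, -IZ; other independent generating sets are equally valid. Key observation: the block from step 7 through step 14 cancels to the identity and can be dropped.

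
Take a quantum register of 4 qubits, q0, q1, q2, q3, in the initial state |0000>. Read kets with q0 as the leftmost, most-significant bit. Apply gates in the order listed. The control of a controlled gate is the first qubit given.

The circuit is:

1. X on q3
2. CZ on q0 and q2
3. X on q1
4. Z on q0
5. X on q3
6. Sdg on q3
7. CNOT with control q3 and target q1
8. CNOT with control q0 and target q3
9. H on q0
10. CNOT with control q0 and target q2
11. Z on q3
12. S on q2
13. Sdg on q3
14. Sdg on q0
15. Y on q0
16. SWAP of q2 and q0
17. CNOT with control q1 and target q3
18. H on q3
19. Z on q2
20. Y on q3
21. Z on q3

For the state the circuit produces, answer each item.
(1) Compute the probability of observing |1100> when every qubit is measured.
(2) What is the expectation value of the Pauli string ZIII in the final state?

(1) Outcome |1100> occurs with probability 1/4.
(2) In the final state, ZIII has expectation 0.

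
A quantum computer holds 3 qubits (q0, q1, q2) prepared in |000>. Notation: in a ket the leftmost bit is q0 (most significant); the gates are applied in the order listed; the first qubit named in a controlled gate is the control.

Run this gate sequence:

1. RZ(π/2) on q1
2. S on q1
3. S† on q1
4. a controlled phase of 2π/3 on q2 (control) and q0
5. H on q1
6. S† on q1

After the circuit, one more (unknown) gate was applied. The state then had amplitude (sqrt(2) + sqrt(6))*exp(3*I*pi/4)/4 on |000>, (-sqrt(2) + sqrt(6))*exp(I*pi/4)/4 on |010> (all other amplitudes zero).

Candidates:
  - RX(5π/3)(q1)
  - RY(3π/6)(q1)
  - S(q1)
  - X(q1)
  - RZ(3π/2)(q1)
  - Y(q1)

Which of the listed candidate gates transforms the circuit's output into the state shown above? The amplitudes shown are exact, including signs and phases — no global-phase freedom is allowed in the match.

The unique candidate consistent with the amplitudes is RX(5π/3)(q1). Key observation: gates 2-3 undo each other exactly, leaving only the rest of the circuit to track.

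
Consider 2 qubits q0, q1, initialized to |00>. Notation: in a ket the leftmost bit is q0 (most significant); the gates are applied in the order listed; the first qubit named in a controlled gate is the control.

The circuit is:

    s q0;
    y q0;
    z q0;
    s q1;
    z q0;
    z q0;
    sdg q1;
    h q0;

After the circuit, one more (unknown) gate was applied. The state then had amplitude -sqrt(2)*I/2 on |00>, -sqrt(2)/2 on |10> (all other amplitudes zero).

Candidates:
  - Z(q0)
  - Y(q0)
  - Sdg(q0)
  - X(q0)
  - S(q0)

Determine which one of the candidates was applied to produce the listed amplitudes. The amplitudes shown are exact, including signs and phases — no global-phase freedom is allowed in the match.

It was S(q0) that produced the state shown.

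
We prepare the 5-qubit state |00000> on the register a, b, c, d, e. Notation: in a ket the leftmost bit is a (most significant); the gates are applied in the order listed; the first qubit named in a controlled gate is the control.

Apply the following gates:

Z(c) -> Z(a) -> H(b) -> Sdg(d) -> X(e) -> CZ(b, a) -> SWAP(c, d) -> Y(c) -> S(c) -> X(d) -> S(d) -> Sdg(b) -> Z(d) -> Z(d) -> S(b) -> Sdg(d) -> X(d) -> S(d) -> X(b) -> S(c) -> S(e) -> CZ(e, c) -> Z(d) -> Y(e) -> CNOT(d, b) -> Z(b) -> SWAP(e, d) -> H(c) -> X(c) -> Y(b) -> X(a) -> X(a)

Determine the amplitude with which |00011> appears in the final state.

The amplitude on |00011> is 0. Key observation: gates 10-17 undo each other exactly, leaving only the rest of the circuit to track.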